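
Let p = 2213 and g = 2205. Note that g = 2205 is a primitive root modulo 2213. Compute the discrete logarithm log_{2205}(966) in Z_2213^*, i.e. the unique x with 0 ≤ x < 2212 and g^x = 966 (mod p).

Baby-step giant-step with m = ceil(sqrt(2212)) = 48.
Baby table (2205^j mod 2213 for j=0..47):
  0:1  1:2205  2:64  3:1701  4:1883  5:427  6:1010  7:772
  8:463  9:722  10:863  11:1948  12:2120  13:744  14:687  15:1143
  16:1921  17:123  18:1229  19:1233  20:1201  21:1457  22:1622  23:302
  24:2010  25:1624  26:286  27:2138  28:600  29:1839  30:779  31:407
  32:1170  33:1705  34:1851  35:683  36:1175  37:1665  38:2171  39:336
  40:1738  41:1587  42:582  43:1983  44:1840  45:771  46:471  47:658
Giant step factor: 2205^(-48) ≡ 1566 (mod 2213).
Scan 966·1566^i mod 2213 for i = 0, 1, …:
  i=0: 966   i=1: 1277   i=2: 1443   i=3: 265
  i=4: 1159   i=5: 334   i=6: 776   i=7: 279
  i=8: 953   i=9: 836     …   i=25: 594
  i=26: 744
Match at i=26, j=13: x = 26·48 + 13 = 1261.

1261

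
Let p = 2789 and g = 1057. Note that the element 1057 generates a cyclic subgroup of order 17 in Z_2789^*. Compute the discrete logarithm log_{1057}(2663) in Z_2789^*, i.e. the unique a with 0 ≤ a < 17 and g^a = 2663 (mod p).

5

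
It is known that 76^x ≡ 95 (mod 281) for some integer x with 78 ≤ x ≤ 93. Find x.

83

Compute 76^78 mod 281 = 31, then multiply by 76 repeatedly:
  76^78=31  76^79=108  76^80=59  76^81=269  76^82=212
  76^83=95
Found 95 at exponent 83.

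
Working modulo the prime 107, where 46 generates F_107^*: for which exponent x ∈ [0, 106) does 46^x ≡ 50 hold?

89

Baby-step giant-step with m = ceil(sqrt(106)) = 11.
Baby table (46^j mod 107 for j=0..10):
  0:1  1:46  2:83  3:73  4:41  5:67  6:86  7:104
  8:76  9:72  10:102
Giant step factor: 46^(-11) ≡ 20 (mod 107).
Scan 50·20^i mod 107 for i = 0, 1, …:
  i=0: 50   i=1: 37   i=2: 98   i=3: 34
  i=4: 38   i=5: 11   i=6: 6   i=7: 13
  i=8: 46
Match at i=8, j=1: x = 8·11 + 1 = 89.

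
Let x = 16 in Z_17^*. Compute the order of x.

2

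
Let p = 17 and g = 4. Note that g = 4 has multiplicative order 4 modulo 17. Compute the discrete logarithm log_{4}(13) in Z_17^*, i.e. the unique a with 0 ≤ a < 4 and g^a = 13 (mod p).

3

Successive powers of 4 modulo 17:
  4^0=1  4^1=4  4^2=16  4^3=13
So 4^3 ≡ 13 (mod 17), giving a = 3.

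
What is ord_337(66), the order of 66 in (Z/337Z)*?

The order of 66 must divide p − 1 = 336 = 2^4 · 3 · 7.
Divisors: 1, 2, 3, 4, 6, 7, 8, 12, 14, 16, 21, 24, 28, 42, 48, 56, 84, 112, 168, 336.
Check each in increasing order: 66^1 ≡ 66;  66^2 ≡ 312;  66^3 ≡ 35;  66^4 ≡ 288;  66^6 ≡ 214;  66^7 ≡ 307;  66^8 ≡ 42;  66^12 ≡ 301;  66^14 ≡ 226;  66^16 ≡ 79;  66^21 ≡ 297;  66^24 ≡ 285;  66^28 ≡ 189;  66^42 ≡ 252;  66^48 ≡ 8;  66^56 ≡ 336;  66^84 ≡ 148;  66^112 ≡ 1.
Smallest exponent giving 1 is 112.

112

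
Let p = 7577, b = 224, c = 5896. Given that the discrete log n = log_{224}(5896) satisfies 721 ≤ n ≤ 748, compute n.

736

Compute 224^721 mod 7577 = 3162, then multiply by 224 repeatedly:
  224^721=3162  224^722=3627  224^723=1709  224^724=3966  224^725=1875
  224^726=3265  224^727=3968  224^728=2323  224^729=5116  224^730=1857
  224^731=6810  224^732=2463  224^733=6168  224^734=2618  224^735=3003
  224^736=5896
Found 5896 at exponent 736.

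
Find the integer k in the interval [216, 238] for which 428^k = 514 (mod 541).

222

Compute 428^216 mod 541 = 140, then multiply by 428 repeatedly:
  428^216=140  428^217=410  428^218=196  428^219=33  428^220=58
  428^221=479  428^222=514
Found 514 at exponent 222.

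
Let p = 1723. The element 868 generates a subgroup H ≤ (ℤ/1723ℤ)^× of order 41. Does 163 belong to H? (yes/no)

163 ∈ ⟨868⟩ iff 163^41 ≡ 1 (mod 1723), since |⟨868⟩| = 41.
163^41 mod 1723 = 866.
Since 866 ≠ 1, 163 does not lie in the subgroup.

no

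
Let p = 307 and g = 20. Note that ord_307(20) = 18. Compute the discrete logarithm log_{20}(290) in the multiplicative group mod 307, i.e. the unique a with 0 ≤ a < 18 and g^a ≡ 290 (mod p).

15

Successive powers of 20 modulo 307:
  20^0=1  20^1=20  20^2=93  20^3=18  20^4=53  20^5=139
  20^6=17  20^7=33  20^8=46  20^9=306  20^10=287  20^11=214
  20^12=289  20^13=254  20^14=168  20^15=290
So 20^15 ≡ 290 (mod 307), giving a = 15.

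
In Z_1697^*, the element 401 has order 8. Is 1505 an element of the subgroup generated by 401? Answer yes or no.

no

⟨401⟩ has order 8; its elements mod 1697 are {1, 292, 401, 414, 1283, 1296, 1405, 1696}.
1505 is not in this set.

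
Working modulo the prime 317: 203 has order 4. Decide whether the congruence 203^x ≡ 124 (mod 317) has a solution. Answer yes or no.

no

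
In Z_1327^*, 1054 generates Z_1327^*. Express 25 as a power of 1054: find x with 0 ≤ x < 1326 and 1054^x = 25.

454

Baby-step giant-step with m = ceil(sqrt(1326)) = 37.
Baby table (1054^j mod 1327 for j=0..36):
  0:1  1:1054  2:217  3:474  4:644  5:679  6:413  7:46
  8:712  9:693  10:572  11:430  12:713  13:420  14:789  15:904
  16:30  17:1099  18:1202  19:950  20:742  21:465  22:447  23:53
  24:128  25:885  26:1236  27:957  28:158  29:657  30:1111  31:580
  32:900  33:1122  34:231  35:633  36:1028
Giant step factor: 1054^(-37) ≡ 1126 (mod 1327).
Scan 25·1126^i mod 1327 for i = 0, 1, …:
  i=0: 25   i=1: 283   i=2: 178   i=3: 51
  i=4: 365   i=5: 947   i=6: 741   i=7: 1010
  i=8: 21   i=9: 1087   i=10: 468   i=11: 149
  i=12: 572
Match at i=12, j=10: x = 12·37 + 10 = 454.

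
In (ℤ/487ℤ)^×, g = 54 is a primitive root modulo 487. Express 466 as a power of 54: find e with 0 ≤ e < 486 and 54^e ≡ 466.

205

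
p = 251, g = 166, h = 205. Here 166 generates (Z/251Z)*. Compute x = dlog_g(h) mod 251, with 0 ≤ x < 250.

Baby-step giant-step with m = ceil(sqrt(250)) = 16.
Baby table (166^j mod 251 for j=0..15):
  0:1  1:166  2:197  3:72  4:155  5:128  6:164  7:116
  8:180  9:11  10:69  11:159  12:39  13:199  14:153  15:47
Giant step factor: 166^(-16) ≡ 12 (mod 251).
Scan 205·12^i mod 251 for i = 0, 1, …:
  i=0: 205   i=1: 201   i=2: 153
Match at i=2, j=14: x = 2·16 + 14 = 46.

46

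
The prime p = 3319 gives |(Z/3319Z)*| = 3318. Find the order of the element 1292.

The order of 1292 must divide p − 1 = 3318 = 2 · 3 · 7 · 79.
Divisors: 1, 2, 3, 6, 7, 14, 21, 42, 79, 158, 237, 474, 553, 1106, 1659, 3318.
Check each in increasing order: 1292^1 ≡ 1292;  1292^2 ≡ 3126;  1292^3 ≡ 2888;  1292^6 ≡ 3216;  1292^7 ≡ 3003;  1292^14 ≡ 286;  1292^21 ≡ 2556;  1292^42 ≡ 1344;  1292^79 ≡ 1791;  1292^158 ≡ 1527;  1292^237 ≡ 1.
Smallest exponent giving 1 is 237.

237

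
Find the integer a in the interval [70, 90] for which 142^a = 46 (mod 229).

74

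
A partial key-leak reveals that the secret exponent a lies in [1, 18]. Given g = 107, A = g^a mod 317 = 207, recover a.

10

Compute 107^1 mod 317 = 107, then multiply by 107 repeatedly:
  107^1=107  107^2=37  107^3=155  107^4=101  107^5=29
  107^6=250  107^7=122  107^8=57  107^9=76  107^10=207
Found 207 at exponent 10.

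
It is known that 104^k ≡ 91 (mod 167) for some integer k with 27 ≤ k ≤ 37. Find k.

Compute 104^27 mod 167 = 71, then multiply by 104 repeatedly:
  104^27=71  104^28=36  104^29=70  104^30=99  104^31=109
  104^32=147  104^33=91
Found 91 at exponent 33.

33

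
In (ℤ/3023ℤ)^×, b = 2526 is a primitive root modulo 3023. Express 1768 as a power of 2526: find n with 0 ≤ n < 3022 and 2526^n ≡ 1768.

1644

Baby-step giant-step with m = ceil(sqrt(3022)) = 55.
Baby table (2526^j mod 3023 for j=0..54):
  0:1  1:2526  2:2146  3:557  4:1287  5:1237  6:1903  7:408
  8:2788  9:1921  10:531  11:2117  12:2878  13:2536  14:199  15:856
  16:811  17:2015  18:2181  19:1300  20:822  21:2594  22:1603  23:1381
  24:2887  25:1086  26:1375  27:2846  28:302  29:1056  30:1170  31:1949
  32:1730  33:1745  34:336  35:2296  36:1582  37:2749  38:143  39:1481
  40:1555  41:1053  42:2661  43:1557  44:59  45:907  46:2671  47:2633
  48:358  49:431  50:426  51:2911  52:1250  53:1488  54:1099
Giant step factor: 2526^(-55) ≡ 2875 (mod 3023).
Scan 1768·2875^i mod 3023 for i = 0, 1, …:
  i=0: 1768   i=1: 1337   i=2: 1642   i=3: 1847
  i=4: 1737   i=5: 2902   i=6: 2793   i=7: 787
  i=8: 1421   i=9: 1302     …   i=28: 2632
  i=29: 431
Match at i=29, j=49: n = 29·55 + 49 = 1644.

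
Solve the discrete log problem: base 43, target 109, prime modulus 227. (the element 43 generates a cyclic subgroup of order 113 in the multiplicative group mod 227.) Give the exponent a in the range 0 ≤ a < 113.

Baby-step giant-step with m = ceil(sqrt(113)) = 11.
Baby table (43^j mod 227 for j=0..10):
  0:1  1:43  2:33  3:57  4:181  5:65  6:71  7:102
  8:73  9:188  10:139
Giant step factor: 43^(-11) ≡ 112 (mod 227).
Scan 109·112^i mod 227 for i = 0, 1, …:
  i=0: 109   i=1: 177   i=2: 75   i=3: 1
Match at i=3, j=0: a = 3·11 + 0 = 33.

33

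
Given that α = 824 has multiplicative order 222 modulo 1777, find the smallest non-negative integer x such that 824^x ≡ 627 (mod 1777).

212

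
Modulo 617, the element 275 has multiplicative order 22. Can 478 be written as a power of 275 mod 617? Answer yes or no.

⟨275⟩ has order 22; its elements mod 617 are {1, 31, 113, 128, 175, 188, 199, 225, 266, 273, 275, 342, 344, 351, 392, 418, 429, 442, 489, 504, 586, 616}.
478 is not in this set.

no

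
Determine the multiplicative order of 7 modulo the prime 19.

The order of 7 must divide p − 1 = 18 = 2 · 3^2.
Divisors: 1, 2, 3, 6, 9, 18.
Check each in increasing order: 7^1 ≡ 7;  7^2 ≡ 11;  7^3 ≡ 1.
Smallest exponent giving 1 is 3.

3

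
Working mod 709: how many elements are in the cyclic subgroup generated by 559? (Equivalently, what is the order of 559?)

The order of 559 must divide p − 1 = 708 = 2^2 · 3 · 59.
Divisors: 1, 2, 3, 4, 6, 12, 59, 118, 177, 236, 354, 708.
Check each in increasing order: 559^1 ≡ 559;  559^2 ≡ 521;  559^3 ≡ 549;  559^4 ≡ 603;  559^6 ≡ 76;  559^12 ≡ 104;  559^59 ≡ 522;  559^118 ≡ 228;  559^177 ≡ 613;  559^236 ≡ 227;  559^354 ≡ 708;  559^708 ≡ 1.
Smallest exponent giving 1 is 708.

708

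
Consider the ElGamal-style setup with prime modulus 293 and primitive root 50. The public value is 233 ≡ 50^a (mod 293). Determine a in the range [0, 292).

Baby-step giant-step with m = ceil(sqrt(292)) = 18.
Baby table (50^j mod 293 for j=0..17):
  0:1  1:50  2:156  3:182  4:17  5:264  6:15  7:164
  8:289  9:93  10:255  11:151  12:225  13:116  14:233  15:223
  16:16  17:214
Giant step factor: 50^(-18) ≡ 160 (mod 293).
Scan 233·160^i mod 293 for i = 0, 1, …:
  i=0: 233
Match at i=0, j=14: a = 0·18 + 14 = 14.

14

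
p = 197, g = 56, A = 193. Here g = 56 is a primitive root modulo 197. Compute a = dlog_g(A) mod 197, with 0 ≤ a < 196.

148

Baby-step giant-step with m = ceil(sqrt(196)) = 14.
Baby table (56^j mod 197 for j=0..13):
  0:1  1:56  2:181  3:89  4:59  5:152  6:41  7:129
  8:132  9:103  10:55  11:125  12:105  13:167
Giant step factor: 56^(-14) ≡ 161 (mod 197).
Scan 193·161^i mod 197 for i = 0, 1, …:
  i=0: 193   i=1: 144   i=2: 135   i=3: 65
  i=4: 24   i=5: 121   i=6: 175   i=7: 4
  i=8: 53   i=9: 62   i=10: 132
Match at i=10, j=8: a = 10·14 + 8 = 148.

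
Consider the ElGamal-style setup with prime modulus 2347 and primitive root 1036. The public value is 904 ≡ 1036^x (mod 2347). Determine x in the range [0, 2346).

Baby-step giant-step with m = ceil(sqrt(2346)) = 49.
Baby table (1036^j mod 2347 for j=0..48):
  0:1  1:1036  2:717  3:1160  4:96  5:882  6:769  7:1051
  8:2175  9:180  10:1067  11:2322  12:2264  13:851  14:1511  15:2294
  16:1420  17:1898  18:1889  19:1953  20:194  21:1489  22:625  23:2075
  24:2195  25:2124  26:1325  27:2052  28:1837  29:2062  30:462  31:2191
  32:327  33:804  34:2106  35:1453  36:881  37:2080  38:334  39:1015
  40:84  41:185  42:1553  43:1213  44:1023  45:1331  46:1227  47:1445
  48:1981
Giant step factor: 1036^(-49) ≡ 459 (mod 2347).
Scan 904·459^i mod 2347 for i = 0, 1, …:
  i=0: 904   i=1: 1864   i=2: 1268   i=3: 2303
  i=4: 927   i=5: 686   i=6: 376   i=7: 1253
  i=8: 112   i=9: 2121     …   i=27: 866
  i=28: 851
Match at i=28, j=13: x = 28·49 + 13 = 1385.

1385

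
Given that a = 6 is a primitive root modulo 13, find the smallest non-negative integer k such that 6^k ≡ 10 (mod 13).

2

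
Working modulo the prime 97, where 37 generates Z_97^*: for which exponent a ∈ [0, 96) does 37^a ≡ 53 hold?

94

Baby-step giant-step with m = ceil(sqrt(96)) = 10.
Baby table (37^j mod 97 for j=0..9):
  0:1  1:37  2:11  3:19  4:24  5:15  6:70  7:68
  8:91  9:69
Giant step factor: 37^(-10) ≡ 72 (mod 97).
Scan 53·72^i mod 97 for i = 0, 1, …:
  i=0: 53   i=1: 33   i=2: 48   i=3: 61
  i=4: 27   i=5: 4   i=6: 94   i=7: 75
  i=8: 65   i=9: 24
Match at i=9, j=4: a = 9·10 + 4 = 94.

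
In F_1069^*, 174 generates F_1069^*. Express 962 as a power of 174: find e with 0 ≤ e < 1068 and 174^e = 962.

Baby-step giant-step with m = ceil(sqrt(1068)) = 33.
Baby table (174^j mod 1069 for j=0..32):
  0:1  1:174  2:344  3:1061  4:746  5:455  6:64  7:446
  8:636  9:557  10:708  11:257  12:889  13:750  14:82  15:371
  16:414  17:413  18:239  19:964  20:972  21:226  22:840  23:776
  24:330  25:763  26:206  27:567  28:310  29:490  30:809  31:727
  32:356
Giant step factor: 174^(-33) ≡ 129 (mod 1069).
Scan 962·129^i mod 1069 for i = 0, 1, …:
  i=0: 962   i=1: 94   i=2: 367   i=3: 307
  i=4: 50   i=5: 36   i=6: 368   i=7: 436
  i=8: 656   i=9: 173     …   i=23: 959
  i=24: 776
Match at i=24, j=23: e = 24·33 + 23 = 815.

815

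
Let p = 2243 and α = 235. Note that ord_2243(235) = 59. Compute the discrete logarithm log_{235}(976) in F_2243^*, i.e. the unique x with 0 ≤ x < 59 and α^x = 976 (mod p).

54

Baby-step giant-step with m = ceil(sqrt(59)) = 8.
Baby table (235^j mod 2243 for j=0..7):
  0:1  1:235  2:1393  3:2120  4:254  5:1372  6:1671  7:160
Giant step factor: 235^(-8) ≡ 1998 (mod 2243).
Scan 976·1998^i mod 2243 for i = 0, 1, …:
  i=0: 976   i=1: 881   i=2: 1726   i=3: 1057
  i=4: 1223   i=5: 927   i=6: 1671
Match at i=6, j=6: x = 6·8 + 6 = 54.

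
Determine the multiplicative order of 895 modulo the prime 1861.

1860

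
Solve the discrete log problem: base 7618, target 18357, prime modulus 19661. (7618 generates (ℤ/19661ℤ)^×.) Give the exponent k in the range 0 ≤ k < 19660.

Baby-step giant-step with m = ceil(sqrt(19660)) = 141.
Baby table (7618^j mod 19661 for j=0..140):
  0:1  1:7618  2:14313  3:16189  4:14010  5:8272  6:2591  7:18255
  8:4337  9:8786  10:5704  11:2262  12:8880  13:14000  14:10736  15:16749
  16:13653  17:1864  18:4710  19:19116  20:16322  21:4832  22:4784  23:12679
  24:13790  25:3497  26:19152  27:15316  28:8914  29:17419  30:5853  31:16667
  32:18129  33:7858  34:14160  35:10634  36:6492  37:8641  38:2110  39:10943
  40:1134  41:7633  42:10617  43:14613  44:1252  45:2151  46:8705  47:17798
  48:2908  49:14858  50:19528  51:9178  52:3488  53:9573  54:4465  55:840
  56:9295  57:10049  58:13009  59:11122  60:8147  61:13730  62:18281  63:5795
  64:7365  65:13737  66:12624  67:7681  68:2722  69:13502  70:11545  71:6157
  72:12541  73:4539  74:14064  75:6763  76:8714  77:7716  78:13759  79:3271
  80:7991  81:4982  82:7146  83:16580  84:4176  85:1270  86:1648  87:10746
  88:14285  89:19156  90:6466  91:7183  92:3531  93:2910  94:10433  95:8832
  96:2234  97:11847  98:6456  99:9647  100:17689  101:17969  102:7960  103:4756
  104:15646  105:6246  106:2408  107:431  108:19632  109:15010  110:17465  111:2383
  112:6591  113:15705  114:3505  115:1452  116:11854  117:799  118:11533  119:13046
  120:17734  121:6881  122:3232  123:5804  124:16944  125:4927  126:1037  127:15805
  128:18187  129:17160  130:18552  131:5868  132:12971  133:16553  134:14761  135:8039
  136:16748  137:6035  138:7212  139:8182  140:5106
Giant step factor: 7618^(-141) ≡ 6250 (mod 19661).
Scan 18357·6250^i mod 19661 for i = 0, 1, …:
  i=0: 18357   i=1: 9315   i=2: 2529   i=3: 18467
  i=4: 8680   i=5: 5301   i=6: 2465   i=7: 11687
  i=8: 3135   i=9: 11394     …   i=13: 16913
  i=14: 8714
Match at i=14, j=76: k = 14·141 + 76 = 2050.

2050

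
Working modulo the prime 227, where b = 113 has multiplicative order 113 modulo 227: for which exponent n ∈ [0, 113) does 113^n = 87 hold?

59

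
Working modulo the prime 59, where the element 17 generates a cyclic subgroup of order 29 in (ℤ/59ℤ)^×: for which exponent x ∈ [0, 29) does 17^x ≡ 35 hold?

18

Successive powers of 17 modulo 59:
  17^0=1  17^1=17  17^2=53  17^3=16  17^4=36  17^5=22
  17^6=20  17^7=45  17^8=57  17^9=25  17^10=12  17^11=27
  17^12=46  17^13=15  17^14=19  17^15=28  17^16=4  17^17=9
  17^18=35
So 17^18 ≡ 35 (mod 59), giving x = 18.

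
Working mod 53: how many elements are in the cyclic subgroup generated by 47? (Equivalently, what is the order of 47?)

13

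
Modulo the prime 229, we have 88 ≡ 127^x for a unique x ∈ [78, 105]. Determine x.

99

Compute 127^78 mod 229 = 213, then multiply by 127 repeatedly:
  127^78=213  127^79=29  127^80=19  127^81=123  127^82=49
  127^83=40  127^84=42  127^85=67  127^86=36  127^87=221
  127^88=129  127^89=124  127^90=176  127^91=139  127^92=20
  127^93=21  127^94=148  127^95=18  127^96=225  127^97=179
  127^98=62  127^99=88
Found 88 at exponent 99.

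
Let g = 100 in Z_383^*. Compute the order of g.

191

The order of 100 must divide p − 1 = 382 = 2 · 191.
Divisors: 1, 2, 191, 382.
Check each in increasing order: 100^1 ≡ 100;  100^2 ≡ 42;  100^191 ≡ 1.
Smallest exponent giving 1 is 191.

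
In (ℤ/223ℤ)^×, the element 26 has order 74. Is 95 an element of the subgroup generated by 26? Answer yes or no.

yes

95 ∈ ⟨26⟩ iff 95^74 ≡ 1 (mod 223), since |⟨26⟩| = 74.
95^74 mod 223 = 1.
Since 1 = 1, 95 lies in the subgroup.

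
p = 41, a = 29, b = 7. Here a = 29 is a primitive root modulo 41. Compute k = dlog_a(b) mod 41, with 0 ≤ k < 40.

Successive powers of 29 modulo 41:
  29^0=1  29^1=29  29^2=21  29^3=35  29^4=31  29^5=38
  29^6=36  29^7=19  29^8=18  29^9=30  29^10=9  29^11=15
  29^12=25  29^13=28  29^14=33  29^15=14  29^16=37  29^17=7
So 29^17 ≡ 7 (mod 41), giving k = 17.

17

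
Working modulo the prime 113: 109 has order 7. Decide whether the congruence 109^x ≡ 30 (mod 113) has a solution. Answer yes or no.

yes

⟨109⟩ has order 7; its elements mod 113 are {1, 16, 28, 30, 49, 106, 109}.
30 is in this set.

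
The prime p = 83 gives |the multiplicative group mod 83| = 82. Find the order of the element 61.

41

The order of 61 must divide p − 1 = 82 = 2 · 41.
Divisors: 1, 2, 41, 82.
Check each in increasing order: 61^1 ≡ 61;  61^2 ≡ 69;  61^41 ≡ 1.
Smallest exponent giving 1 is 41.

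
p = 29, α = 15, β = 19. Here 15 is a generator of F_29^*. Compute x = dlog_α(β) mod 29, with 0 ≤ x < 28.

19

Successive powers of 15 modulo 29:
  15^0=1  15^1=15  15^2=22  15^3=11  15^4=20  15^5=10
  15^6=5  15^7=17  15^8=23  15^9=26  15^10=13  15^11=21
  15^12=25  15^13=27  15^14=28  15^15=14  15^16=7  15^17=18
  15^18=9  15^19=19
So 15^19 ≡ 19 (mod 29), giving x = 19.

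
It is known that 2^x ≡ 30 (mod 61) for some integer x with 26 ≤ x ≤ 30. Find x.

29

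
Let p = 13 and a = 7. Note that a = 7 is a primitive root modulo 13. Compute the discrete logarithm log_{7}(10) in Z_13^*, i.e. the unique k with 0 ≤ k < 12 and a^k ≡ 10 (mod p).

Successive powers of 7 modulo 13:
  7^0=1  7^1=7  7^2=10
So 7^2 ≡ 10 (mod 13), giving k = 2.

2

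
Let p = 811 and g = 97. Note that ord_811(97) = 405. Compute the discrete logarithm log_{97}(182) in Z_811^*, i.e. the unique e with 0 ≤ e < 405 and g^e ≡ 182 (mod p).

272

Baby-step giant-step with m = ceil(sqrt(405)) = 21.
Baby table (97^j mod 811 for j=0..20):
  0:1  1:97  2:488  3:298  4:521  5:255  6:405  7:357
  8:567  9:662  10:145  11:278  12:203  13:227  14:122  15:480
  16:333  17:672  18:304  19:292  20:750
Giant step factor: 97^(-21) ≡ 713 (mod 811).
Scan 182·713^i mod 811 for i = 0, 1, …:
  i=0: 182   i=1: 6   i=2: 223   i=3: 43
  i=4: 652   i=5: 173   i=6: 77   i=7: 564
  i=8: 687   i=9: 798   i=10: 463   i=11: 42
  i=12: 750
Match at i=12, j=20: e = 12·21 + 20 = 272.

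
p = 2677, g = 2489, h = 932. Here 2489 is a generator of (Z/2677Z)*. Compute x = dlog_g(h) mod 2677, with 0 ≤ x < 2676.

1681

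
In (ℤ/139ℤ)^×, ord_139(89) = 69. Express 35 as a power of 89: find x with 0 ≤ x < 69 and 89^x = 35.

Baby-step giant-step with m = ceil(sqrt(69)) = 9.
Baby table (89^j mod 139 for j=0..8):
  0:1  1:89  2:137  3:100  4:4  5:78  6:131  7:122
  8:16
Giant step factor: 89^(-9) ≡ 45 (mod 139).
Scan 35·45^i mod 139 for i = 0, 1, …:
  i=0: 35   i=1: 46   i=2: 124   i=3: 20
  i=4: 66   i=5: 51   i=6: 71   i=7: 137
Match at i=7, j=2: x = 7·9 + 2 = 65.

65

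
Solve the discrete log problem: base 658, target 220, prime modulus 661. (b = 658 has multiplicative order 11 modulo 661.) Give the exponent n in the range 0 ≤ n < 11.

Successive powers of 658 modulo 661:
  658^0=1  658^1=658  658^2=9  658^3=634  658^4=81  658^5=418
  658^6=68  658^7=457  658^8=612  658^9=147  658^10=220
So 658^10 ≡ 220 (mod 661), giving n = 10.

10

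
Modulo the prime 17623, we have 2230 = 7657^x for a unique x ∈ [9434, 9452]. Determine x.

9447

Compute 7657^9434 mod 17623 = 16303, then multiply by 7657 repeatedly:
  7657^9434=16303  7657^9435=8362  7657^9436=3475  7657^9437=14968  7657^9438=7607
  7657^9439=2784  7657^9440=10881  7657^9441=11896  7657^9442=12008  7657^9443=6065
  7657^9444=3100  7657^9445=16142  7657^9446=9195  7657^9447=2230
Found 2230 at exponent 9447.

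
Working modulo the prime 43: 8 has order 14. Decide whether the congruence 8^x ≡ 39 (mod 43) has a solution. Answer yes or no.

⟨8⟩ has order 14; its elements mod 43 are {1, 2, 4, 8, 11, 16, 21, 22, 27, 32, 35, 39, 41, 42}.
39 is in this set.

yes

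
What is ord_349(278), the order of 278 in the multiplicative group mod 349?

348

The order of 278 must divide p − 1 = 348 = 2^2 · 3 · 29.
Divisors: 1, 2, 3, 4, 6, 12, 29, 58, 87, 116, 174, 348.
Check each in increasing order: 278^1 ≡ 278;  278^2 ≡ 155;  278^3 ≡ 163;  278^4 ≡ 293;  278^6 ≡ 45;  278^12 ≡ 280;  278^29 ≡ 325;  278^58 ≡ 227;  278^87 ≡ 136;  278^116 ≡ 226;  278^174 ≡ 348;  278^348 ≡ 1.
Smallest exponent giving 1 is 348.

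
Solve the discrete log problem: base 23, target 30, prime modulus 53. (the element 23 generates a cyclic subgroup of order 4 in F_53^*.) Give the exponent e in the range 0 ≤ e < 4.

Successive powers of 23 modulo 53:
  23^0=1  23^1=23  23^2=52  23^3=30
So 23^3 ≡ 30 (mod 53), giving e = 3.

3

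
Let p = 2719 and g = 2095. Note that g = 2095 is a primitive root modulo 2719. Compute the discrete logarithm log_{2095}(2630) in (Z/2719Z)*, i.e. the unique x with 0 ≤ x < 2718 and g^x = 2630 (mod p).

Baby-step giant-step with m = ceil(sqrt(2718)) = 53.
Baby table (2095^j mod 2719 for j=0..52):
  0:1  1:2095  2:559  3:1935  4:2515  5:2222  6:162  7:2234
  8:831  9:785  10:2299  11:1056  12:1773  13:281  14:1391  15:2096
  16:2654  17:2494  18:1731  19:2018  20:2384  21:2396  22:346  23:1616
  24:365  25:636  26:110  27:2054  28:1672  29:768  30:2031  31:2429
  32:1506  33:1030  34:1683  35:2061  36:23  37:1962  38:1981  39:1001
  40:746  41:2164  42:1007  43:2440  44:80  45:1741  46:1216  47:2536
  48:2713  49:1025  50:2084  51:1985  52:1224
Giant step factor: 2095^(-53) ≡ 672 (mod 2719).
Scan 2630·672^i mod 2719 for i = 0, 1, …:
  i=0: 2630   i=1: 10   i=2: 1282   i=3: 2300
  i=4: 1208   i=5: 1514   i=6: 502   i=7: 188
  i=8: 1262   i=9: 2455     …   i=48: 1823
  i=49: 1506
Match at i=49, j=32: x = 49·53 + 32 = 2629.

2629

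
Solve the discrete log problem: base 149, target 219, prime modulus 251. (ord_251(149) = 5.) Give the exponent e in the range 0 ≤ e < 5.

4

Successive powers of 149 modulo 251:
  149^0=1  149^1=149  149^2=113  149^3=20  149^4=219
So 149^4 ≡ 219 (mod 251), giving e = 4.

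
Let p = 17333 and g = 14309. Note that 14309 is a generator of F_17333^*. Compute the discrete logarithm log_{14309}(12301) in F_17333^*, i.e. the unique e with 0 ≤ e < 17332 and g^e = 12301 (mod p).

10003

Baby-step giant-step with m = ceil(sqrt(17332)) = 132.
Baby table (14309^j mod 17333 for j=0..131):
  0:1  1:14309  2:10085  3:9040  4:14514  5:14153  6:13838  7:13083
  8:8247  9:3259  10:7261  11:3647  12:12593  13:16702  14:1514  15:14909
  16:15650  17:10823  18:13285  19:4054  20:12468  21:13376  22:6198  23:11554
  24:4032  25:9664  26:16835  27:15314  28:4240  29:4660  30:17222  31:6337
  32:7210  33:1874  34:915  35:6320  36:6619  37:3759  38:3232  39:2244
  40:8680  41:11175  42:6150  43:709  44:5276  45:9069  46:13483  47:11957
  48:16003  49:664  50:2692  51:5902  52:5342  53:148  54:3106  55:1942
  56:3279  57:16113  58:14684  59:2730  60:12321  61:7246  62:14341  63:17315
  64:2433  65:9133  66:10610  67:16076  68:5241  69:10911  70:7168  71:7551
  72:10670  73:7966  74:3686  75:15988  76:11358  77:7414  78:8966  79:12961
  80:13182  81:3532  82:13693  83:905  84:1894  85:9767  86:24  87:14089
  88:16711  89:8964  90:1676  91:10345  92:2785  93:1998  94:7265  95:8884
  96:934  97:863  98:7571  99:2189  100:1670  101:11156  102:11607  103:17090
  104:6846  105:10631  106:4571  107:9030  108:10088  109:17301  110:10103  111:6607
  112:5381  113:3543  114:15095  115:7842  116:14669  117:13424  118:17043  119:10310
  120:4627  121:13016  122:2859  123:3551  124:8236  125:1857  126:324  127:8205
  128:8936  129:17016  130:5293  131:9660
Giant step factor: 14309^(-132) ≡ 5552 (mod 17333).
Scan 12301·5552^i mod 17333 for i = 0, 1, …:
  i=0: 12301   i=1: 3132   i=2: 3865   i=3: 226
  i=4: 6776   i=5: 7742   i=6: 15077   i=7: 6447
  i=8: 1099   i=9: 432     …   i=74: 6965
  i=75: 17090
Match at i=75, j=103: e = 75·132 + 103 = 10003.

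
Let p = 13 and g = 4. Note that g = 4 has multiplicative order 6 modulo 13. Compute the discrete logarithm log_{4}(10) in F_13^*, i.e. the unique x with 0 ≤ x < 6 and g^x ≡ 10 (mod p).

5

Successive powers of 4 modulo 13:
  4^0=1  4^1=4  4^2=3  4^3=12  4^4=9  4^5=10
So 4^5 ≡ 10 (mod 13), giving x = 5.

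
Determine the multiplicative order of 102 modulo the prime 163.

54

The order of 102 must divide p − 1 = 162 = 2 · 3^4.
Divisors: 1, 2, 3, 6, 9, 18, 27, 54, 81, 162.
Check each in increasing order: 102^1 ≡ 102;  102^2 ≡ 135;  102^3 ≡ 78;  102^6 ≡ 53;  102^9 ≡ 59;  102^18 ≡ 58;  102^27 ≡ 162;  102^54 ≡ 1.
Smallest exponent giving 1 is 54.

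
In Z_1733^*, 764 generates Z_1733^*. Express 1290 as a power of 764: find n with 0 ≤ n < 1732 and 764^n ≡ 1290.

1559

Baby-step giant-step with m = ceil(sqrt(1732)) = 42.
Baby table (764^j mod 1733 for j=0..41):
  0:1  1:764  2:1408  3:1252  4:1645  5:355  6:872  7:736
  8:812  9:1687  10:1249  11:1086  12:1330  13:582  14:1000  15:1480
  16:804  17:774  18:383  19:1468  20:301  21:1208  22:956  23:791
  24:1240  25:1142  26:789  27:1445  28:59  29:18  30:1621  31:1082
  32:7  33:149  34:1191  35:99  36:1117  37:752  38:905  39:1686
  40:485  41:1411
Giant step factor: 764^(-42) ≡ 1222 (mod 1733).
Scan 1290·1222^i mod 1733 for i = 0, 1, …:
  i=0: 1290   i=1: 1083   i=2: 1147   i=3: 1370
  i=4: 62   i=5: 1245   i=6: 1549   i=7: 442
  i=8: 1161   i=9: 1148     …   i=36: 1695
  i=37: 355
Match at i=37, j=5: n = 37·42 + 5 = 1559.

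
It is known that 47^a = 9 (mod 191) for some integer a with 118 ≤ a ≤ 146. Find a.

Compute 47^118 mod 191 = 64, then multiply by 47 repeatedly:
  47^118=64  47^119=143  47^120=36  47^121=164  47^122=68
  47^123=140  47^124=86  47^125=31  47^126=120  47^127=101
  47^128=163  47^129=21  47^130=32  47^131=167  47^132=18
  47^133=82  47^134=34  47^135=70  47^136=43  47^137=111
  47^138=60  47^139=146  47^140=177  47^141=106  47^142=16
  47^143=179  47^144=9
Found 9 at exponent 144.

144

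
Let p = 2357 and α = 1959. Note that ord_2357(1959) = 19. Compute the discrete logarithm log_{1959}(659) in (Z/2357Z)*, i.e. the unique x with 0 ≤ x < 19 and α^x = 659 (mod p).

14

Successive powers of 1959 modulo 2357:
  1959^0=1  1959^1=1959  1959^2=485  1959^3=244  1959^4=1882  1959^5=490
  1959^6=611  1959^7=1950  1959^8=1710  1959^9=593  1959^10=2043  1959^11=51
  1959^12=915  1959^13=1165  1959^14=659
So 1959^14 ≡ 659 (mod 2357), giving x = 14.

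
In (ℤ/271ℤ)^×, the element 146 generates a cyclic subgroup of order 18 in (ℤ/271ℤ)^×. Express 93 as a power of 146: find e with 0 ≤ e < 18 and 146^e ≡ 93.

Successive powers of 146 modulo 271:
  146^0=1  146^1=146  146^2=178  146^3=243  146^4=248  146^5=165
  146^6=242  146^7=102  146^8=258  146^9=270  146^10=125  146^11=93
So 146^11 ≡ 93 (mod 271), giving e = 11.

11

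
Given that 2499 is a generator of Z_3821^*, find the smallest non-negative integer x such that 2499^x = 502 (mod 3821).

Baby-step giant-step with m = ceil(sqrt(3820)) = 62.
Baby table (2499^j mod 3821 for j=0..61):
  0:1  1:2499  2:1487  3:2001  4:2631  5:2749  6:3414  7:3114
  8:2330  9:3287  10:2884  11:710  12:1346  13:1174  14:3119  15:3362
  16:3080  17:1426  18:2402  19:3628  20:2960  21:3405  22:3549  23:410
  24:562  25:2131  26:2716  27:1188  28:3716  29:1254  30:526  31:50
  32:2678  33:1751  34:704  35:1636  36:3715  37:2576  38:2860  39:1870
  40:47  41:2823  42:1111  43:2343  44:1385  45:3110  46:3797  47:1160
  48:2522  49:1649  50:1813  51:2802  52:2126  53:1684  54:1395  55:1353
  56:3383  57:2065  58:2085  59:2392  60:1564  61:3374
Giant step factor: 2499^(-62) ≡ 2933 (mod 3821).
Scan 502·2933^i mod 3821 for i = 0, 1, …:
  i=0: 502   i=1: 1281   i=2: 1130   i=3: 1483
  i=4: 1341   i=5: 1344   i=6: 2501   i=7: 2934
  i=8: 530   i=9: 3164     …   i=20: 350
  i=21: 2522
Match at i=21, j=48: x = 21·62 + 48 = 1350.

1350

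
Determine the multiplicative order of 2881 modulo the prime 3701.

3700

The order of 2881 must divide p − 1 = 3700 = 2^2 · 5^2 · 37.
Divisors: 1, 2, 4, 5, 10, 20, 25, 37, 50, 74, 100, 148, 185, 370, 740, 925, 1850, 3700.
Check each in increasing order: 2881^1 ≡ 2881;  2881^2 ≡ 2519;  2881^4 ≡ 1847;  2881^5 ≡ 2870;  2881^10 ≡ 2175;  2881^20 ≡ 747;  2881^25 ≡ 1011;  2881^37 ≡ 1528;  2881^50 ≡ 645;  2881^74 ≡ 3154;  2881^100 ≡ 1513;  2881^148 ≡ 3129;  2881^185 ≡ 3121;  2881^370 ≡ 3310;  2881^740 ≡ 1140;  2881^925 ≡ 1279;  2881^1850 ≡ 3700;  2881^3700 ≡ 1.
Smallest exponent giving 1 is 3700.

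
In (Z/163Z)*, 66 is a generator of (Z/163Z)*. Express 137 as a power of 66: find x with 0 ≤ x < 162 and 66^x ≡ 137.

Baby-step giant-step with m = ceil(sqrt(162)) = 13.
Baby table (66^j mod 163 for j=0..12):
  0:1  1:66  2:118  3:127  4:69  5:153  6:155  7:124
  8:34  9:125  10:100  11:80  12:64
Giant step factor: 66^(-13) ≡ 128 (mod 163).
Scan 137·128^i mod 163 for i = 0, 1, …:
  i=0: 137   i=1: 95   i=2: 98   i=3: 156
  i=4: 82   i=5: 64
Match at i=5, j=12: x = 5·13 + 12 = 77.

77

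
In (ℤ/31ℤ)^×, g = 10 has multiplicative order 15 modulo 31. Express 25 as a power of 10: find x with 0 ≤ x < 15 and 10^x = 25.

5

Successive powers of 10 modulo 31:
  10^0=1  10^1=10  10^2=7  10^3=8  10^4=18  10^5=25
So 10^5 ≡ 25 (mod 31), giving x = 5.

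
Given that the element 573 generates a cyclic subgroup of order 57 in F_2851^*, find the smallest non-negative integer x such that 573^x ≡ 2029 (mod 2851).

Successive powers of 573 modulo 2851:
  573^0=1  573^1=573  573^2=464  573^3=729  573^4=1471  573^5=1838
  573^6=1155  573^7=383  573^8=2783  573^9=950  573^10=2660  573^11=1746
  573^12=2608  573^13=460  573^14=1288  573^15=2466  573^16=1773  573^17=973
  573^18=1584  573^19=1014  573^20=2269  573^21=81  573^22=797  573^23=521
  573^24=2029
So 573^24 ≡ 2029 (mod 2851), giving x = 24.

24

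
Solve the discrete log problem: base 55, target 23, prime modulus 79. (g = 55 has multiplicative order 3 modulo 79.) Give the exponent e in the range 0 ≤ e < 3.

2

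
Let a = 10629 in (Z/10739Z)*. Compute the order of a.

The order of 10629 must divide p − 1 = 10738 = 2 · 7 · 13 · 59.
Divisors: 1, 2, 7, 13, 14, 26, 59, 91, 118, 182, 413, 767, 826, 1534, 5369, 10738.
Check each in increasing order: 10629^1 ≡ 10629;  10629^2 ≡ 1361;  10629^7 ≡ 7856;  10629^13 ≡ 7520;  10629^14 ≡ 10442;  10629^26 ≡ 9565;  10629^59 ≡ 10638;  10629^91 ≡ 4341;  10629^118 ≡ 10201;  10629^182 ≡ 8075;  10629^413 ≡ 5622;  10629^767 ≡ 7423;  10629^826 ≡ 2007;  10629^1534 ≡ 9859;  10629^5369 ≡ 10738;  10629^10738 ≡ 1.
Smallest exponent giving 1 is 10738.

10738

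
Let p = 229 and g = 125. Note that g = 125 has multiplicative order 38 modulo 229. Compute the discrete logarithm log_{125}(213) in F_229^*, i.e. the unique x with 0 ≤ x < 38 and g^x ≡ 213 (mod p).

3

Successive powers of 125 modulo 229:
  125^0=1  125^1=125  125^2=53  125^3=213
So 125^3 ≡ 213 (mod 229), giving x = 3.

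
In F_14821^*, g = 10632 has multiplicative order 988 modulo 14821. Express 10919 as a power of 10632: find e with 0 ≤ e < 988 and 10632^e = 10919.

820

Baby-step giant-step with m = ceil(sqrt(988)) = 32.
Baby table (10632^j mod 14821 for j=0..31):
  0:1  1:10632  2:14478  3:14011  4:13902  5:11052  6:3976  7:3340
  8:14585  9:10418  10:6843  11:13308  12:9390  13:224  14:10208  15:12094
  16:11233  17:1638  18:541  19:1364  20:7110  21:6420  22:6735  23:6269
  24:1971  25:13599  26:5713  27:4158  28:11634  29:11443  30:11208  31:2616
Giant step factor: 10632^(-32) ≡ 3211 (mod 14821).
Scan 10919·3211^i mod 14821 for i = 0, 1, …:
  i=0: 10919   i=1: 9244   i=2: 10842   i=3: 13954
  i=4: 2411   i=5: 5159   i=6: 10492   i=7: 1679
  i=8: 11246   i=9: 6950     …   i=24: 2527
  i=25: 7110
Match at i=25, j=20: e = 25·32 + 20 = 820.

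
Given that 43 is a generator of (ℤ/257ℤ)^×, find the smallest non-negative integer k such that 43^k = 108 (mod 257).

45

Baby-step giant-step with m = ceil(sqrt(256)) = 16.
Baby table (43^j mod 257 for j=0..15):
  0:1  1:43  2:50  3:94  4:187  5:74  6:98  7:102
  8:17  9:217  10:79  11:56  12:95  13:230  14:124  15:192
Giant step factor: 43^(-16) ≡ 249 (mod 257).
Scan 108·249^i mod 257 for i = 0, 1, …:
  i=0: 108   i=1: 164   i=2: 230
Match at i=2, j=13: k = 2·16 + 13 = 45.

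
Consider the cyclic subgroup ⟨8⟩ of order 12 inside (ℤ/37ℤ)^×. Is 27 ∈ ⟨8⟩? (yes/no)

⟨8⟩ has order 12; its elements mod 37 are {1, 6, 8, 10, 11, 14, 23, 26, 27, 29, 31, 36}.
27 is in this set.

yes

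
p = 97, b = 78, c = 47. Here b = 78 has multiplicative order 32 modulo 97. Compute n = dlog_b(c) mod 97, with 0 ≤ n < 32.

Successive powers of 78 modulo 97:
  78^0=1  78^1=78  78^2=70  78^3=28  78^4=50  78^5=20
  78^6=8  78^7=42  78^8=75  78^9=30  78^10=12  78^11=63
  78^12=64  78^13=45  78^14=18  78^15=46  78^16=96  78^17=19
  78^18=27  78^19=69  78^20=47
So 78^20 ≡ 47 (mod 97), giving n = 20.

20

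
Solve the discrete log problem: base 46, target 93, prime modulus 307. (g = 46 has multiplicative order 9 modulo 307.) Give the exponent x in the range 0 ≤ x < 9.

7

Successive powers of 46 modulo 307:
  46^0=1  46^1=46  46^2=274  46^3=17  46^4=168  46^5=53
  46^6=289  46^7=93
So 46^7 ≡ 93 (mod 307), giving x = 7.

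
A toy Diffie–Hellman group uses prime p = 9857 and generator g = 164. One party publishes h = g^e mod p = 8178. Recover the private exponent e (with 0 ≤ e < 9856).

6252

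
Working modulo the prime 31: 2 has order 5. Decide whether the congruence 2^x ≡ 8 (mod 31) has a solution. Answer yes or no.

⟨2⟩ has order 5; its elements mod 31 are {1, 2, 4, 8, 16}.
8 is in this set.

yes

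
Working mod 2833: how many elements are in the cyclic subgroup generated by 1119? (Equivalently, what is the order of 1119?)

2832

The order of 1119 must divide p − 1 = 2832 = 2^4 · 3 · 59.
Divisors: 1, 2, 3, 4, 6, 8, 12, 16, 24, 48, 59, 118, 177, 236, 354, 472, 708, 944, 1416, 2832.
Check each in increasing order: 1119^1 ≡ 1119;  1119^2 ≡ 2808;  1119^3 ≡ 355;  1119^4 ≡ 625;  1119^6 ≡ 1373;  1119^8 ≡ 2504;  1119^12 ≡ 1184;  1119^16 ≡ 587;  1119^24 ≡ 2354;  1119^48 ≡ 2801;  1119^59 ≡ 713;  1119^118 ≡ 1262;  1119^177 ≡ 1745;  1119^236 ≡ 498;  1119^354 ≡ 2383;  1119^472 ≡ 1533;  1119^708 ≡ 1357;  1119^944 ≡ 1532;  1119^1416 ≡ 2832;  1119^2832 ≡ 1.
Smallest exponent giving 1 is 2832.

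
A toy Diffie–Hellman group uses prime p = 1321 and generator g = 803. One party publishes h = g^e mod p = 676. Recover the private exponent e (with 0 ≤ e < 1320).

42

Baby-step giant-step with m = ceil(sqrt(1320)) = 37.
Baby table (803^j mod 1321 for j=0..36):
  0:1  1:803  2:161  3:1146  4:822  5:887  6:242  7:139
  8:653  9:1243  10:774  11:652  12:440  13:613  14:827  15:939
  16:1047  17:585  18:800  19:394  20:663  21:26  22:1063  23:223
  24:734  25:236  26:605  27:1008  28:972  29:1126  30:614  31:309
  32:1100  33:872  34:86  35:366  36:636
Giant step factor: 803^(-37) ≡ 1293 (mod 1321).
Scan 676·1293^i mod 1321 for i = 0, 1, …:
  i=0: 676   i=1: 887
Match at i=1, j=5: e = 1·37 + 5 = 42.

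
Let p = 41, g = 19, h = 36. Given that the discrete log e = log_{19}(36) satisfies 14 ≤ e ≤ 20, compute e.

Compute 19^14 mod 41 = 39, then multiply by 19 repeatedly:
  19^14=39  19^15=3  19^16=16  19^17=17  19^18=36
Found 36 at exponent 18.

18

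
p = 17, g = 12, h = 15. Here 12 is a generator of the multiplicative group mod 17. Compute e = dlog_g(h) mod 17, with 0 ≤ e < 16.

Successive powers of 12 modulo 17:
  12^0=1  12^1=12  12^2=8  12^3=11  12^4=13  12^5=3
  12^6=2  12^7=7  12^8=16  12^9=5  12^10=9  12^11=6
  12^12=4  12^13=14  12^14=15
So 12^14 ≡ 15 (mod 17), giving e = 14.

14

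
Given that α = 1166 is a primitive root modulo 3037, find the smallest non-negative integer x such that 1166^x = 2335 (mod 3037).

730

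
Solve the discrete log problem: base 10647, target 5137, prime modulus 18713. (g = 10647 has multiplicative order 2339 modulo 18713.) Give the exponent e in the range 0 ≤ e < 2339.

Baby-step giant-step with m = ceil(sqrt(2339)) = 49.
Baby table (10647^j mod 18713 for j=0..48):
  0:1  1:10647  2:13968  3:5085  4:3286  5:11445  6:14572  7:17314
  8:395  9:13853  10:15738  11:6284  12:6773  13:10942  14:11049  15:8785
  16:6321  17:7739  18:3794  19:12064  20:18089  21:18100  22:4226  23:8170
  24:7966  25:6686  26:1590  27:12178  28:15502  29:1134  30:3813  31:8514
  32:2786  33:2437  34:10521  35:1069  36:4139  37:17531  38:9095  39:13403
  40:15116  41:8252  42:1509  43:10569  44:6874  45:935  46:18342  47:17119
  48:1373
Giant step factor: 10647^(-49) ≡ 1372 (mod 18713).
Scan 5137·1372^i mod 18713 for i = 0, 1, …:
  i=0: 5137   i=1: 11876   i=2: 13562   i=3: 6342
  i=4: 18392   i=5: 8700   i=6: 16219   i=7: 2711
  i=8: 14318   i=9: 14359     …   i=13: 4046
  i=14: 12064
Match at i=14, j=19: e = 14·49 + 19 = 705.

705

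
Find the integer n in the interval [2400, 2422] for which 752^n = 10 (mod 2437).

2402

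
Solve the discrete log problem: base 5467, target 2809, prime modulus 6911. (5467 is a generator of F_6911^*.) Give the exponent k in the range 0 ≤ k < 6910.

Baby-step giant-step with m = ceil(sqrt(6910)) = 84.
Baby table (5467^j mod 6911 for j=0..83):
  0:1  1:5467  2:4925  3:6630  4:4926  5:5186  6:2940  7:4905
  8:955  9:3180  10:3895  11:1174  12:4850  13:4354  14:1834  15:5528
  16:6684  17:2971  18:1607  19:1588  20:1380  21:4559  22:2987  23:6147
  24:4367  25:3795  26:443  27:3031  28:4810  29:6826  30:5253  31:2946
  32:3152  33:2861  34:1494  35:5807  36:4646  37:1757  38:6140  39:653
  40:3875  41:2410  42:3104  43:3063  44:68  45:5473  46:3172  47:1625
  48:3240  49:187  50:6412  51:1812  52:2741  53:1999  54:2242  55:3811
  56:4983  57:5810  58:314  59:2710  60:5297  61:1609  62:5611  63:4319
  64:3997  65:5928  66:2697  67:3336  68:6694  69:2353  70:2480  71:5689
  72:2263  73:1131  74:4743  75:6820  76:95  77:1040  78:4838  79:949
  80:4933  81:1989  82:2860  83:2938
Giant step factor: 5467^(-84) ≡ 572 (mod 6911).
Scan 2809·572^i mod 6911 for i = 0, 1, …:
  i=0: 2809   i=1: 3396   i=2: 521   i=3: 839
  i=4: 3049   i=5: 2456   i=6: 1899   i=7: 1201
  i=8: 2783   i=9: 2346     …   i=24: 623
  i=25: 3895
Match at i=25, j=10: k = 25·84 + 10 = 2110.

2110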